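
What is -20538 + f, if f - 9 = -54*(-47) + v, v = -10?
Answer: -18001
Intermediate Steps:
f = 2537 (f = 9 + (-54*(-47) - 10) = 9 + (2538 - 10) = 9 + 2528 = 2537)
-20538 + f = -20538 + 2537 = -18001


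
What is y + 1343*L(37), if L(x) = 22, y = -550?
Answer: 28996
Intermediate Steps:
y + 1343*L(37) = -550 + 1343*22 = -550 + 29546 = 28996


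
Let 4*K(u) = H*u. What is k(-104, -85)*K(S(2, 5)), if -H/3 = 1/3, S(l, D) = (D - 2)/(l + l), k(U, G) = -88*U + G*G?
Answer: -49131/16 ≈ -3070.7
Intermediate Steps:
k(U, G) = G² - 88*U (k(U, G) = -88*U + G² = G² - 88*U)
S(l, D) = (-2 + D)/(2*l) (S(l, D) = (-2 + D)/((2*l)) = (-2 + D)*(1/(2*l)) = (-2 + D)/(2*l))
H = -1 (H = -3/3 = -3*⅓ = -1)
K(u) = -u/4 (K(u) = (-u)/4 = -u/4)
k(-104, -85)*K(S(2, 5)) = ((-85)² - 88*(-104))*(-(-2 + 5)/(8*2)) = (7225 + 9152)*(-3/(8*2)) = 16377*(-¼*¾) = 16377*(-3/16) = -49131/16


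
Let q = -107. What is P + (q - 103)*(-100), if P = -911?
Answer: 20089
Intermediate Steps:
P + (q - 103)*(-100) = -911 + (-107 - 103)*(-100) = -911 - 210*(-100) = -911 + 21000 = 20089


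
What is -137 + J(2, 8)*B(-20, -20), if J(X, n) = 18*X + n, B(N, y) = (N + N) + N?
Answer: -2777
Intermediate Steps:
B(N, y) = 3*N (B(N, y) = 2*N + N = 3*N)
J(X, n) = n + 18*X
-137 + J(2, 8)*B(-20, -20) = -137 + (8 + 18*2)*(3*(-20)) = -137 + (8 + 36)*(-60) = -137 + 44*(-60) = -137 - 2640 = -2777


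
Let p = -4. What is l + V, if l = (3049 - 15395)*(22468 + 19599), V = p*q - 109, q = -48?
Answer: -519359099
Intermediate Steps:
V = 83 (V = -4*(-48) - 109 = 192 - 109 = 83)
l = -519359182 (l = -12346*42067 = -519359182)
l + V = -519359182 + 83 = -519359099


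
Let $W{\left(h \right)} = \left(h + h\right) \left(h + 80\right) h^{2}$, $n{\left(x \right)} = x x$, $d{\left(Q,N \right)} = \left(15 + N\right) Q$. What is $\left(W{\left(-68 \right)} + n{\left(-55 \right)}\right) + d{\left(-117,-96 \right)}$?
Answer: $-7533866$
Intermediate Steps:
$d{\left(Q,N \right)} = Q \left(15 + N\right)$
$n{\left(x \right)} = x^{2}$
$W{\left(h \right)} = 2 h^{3} \left(80 + h\right)$ ($W{\left(h \right)} = 2 h \left(80 + h\right) h^{2} = 2 h^{3} \left(80 + h\right)$)
$\left(W{\left(-68 \right)} + n{\left(-55 \right)}\right) + d{\left(-117,-96 \right)} = \left(2 \left(-68\right)^{3} \left(80 - 68\right) + \left(-55\right)^{2}\right) - 117 \left(15 - 96\right) = \left(2 \left(-314432\right) 12 + 3025\right) - -9477 = \left(-7546368 + 3025\right) + 9477 = -7543343 + 9477 = -7533866$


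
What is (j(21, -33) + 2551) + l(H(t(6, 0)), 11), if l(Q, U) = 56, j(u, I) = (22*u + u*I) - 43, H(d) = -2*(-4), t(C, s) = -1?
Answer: 2333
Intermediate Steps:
H(d) = 8
j(u, I) = -43 + 22*u + I*u (j(u, I) = (22*u + I*u) - 43 = -43 + 22*u + I*u)
(j(21, -33) + 2551) + l(H(t(6, 0)), 11) = ((-43 + 22*21 - 33*21) + 2551) + 56 = ((-43 + 462 - 693) + 2551) + 56 = (-274 + 2551) + 56 = 2277 + 56 = 2333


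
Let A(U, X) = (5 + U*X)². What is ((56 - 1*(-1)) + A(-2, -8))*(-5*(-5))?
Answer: 12450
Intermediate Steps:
((56 - 1*(-1)) + A(-2, -8))*(-5*(-5)) = ((56 - 1*(-1)) + (5 - 2*(-8))²)*(-5*(-5)) = ((56 + 1) + (5 + 16)²)*25 = (57 + 21²)*25 = (57 + 441)*25 = 498*25 = 12450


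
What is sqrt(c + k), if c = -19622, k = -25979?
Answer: I*sqrt(45601) ≈ 213.54*I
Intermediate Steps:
sqrt(c + k) = sqrt(-19622 - 25979) = sqrt(-45601) = I*sqrt(45601)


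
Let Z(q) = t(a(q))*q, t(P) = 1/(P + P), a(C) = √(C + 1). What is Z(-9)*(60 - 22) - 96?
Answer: -96 + 171*I*√2/4 ≈ -96.0 + 60.458*I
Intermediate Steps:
a(C) = √(1 + C)
t(P) = 1/(2*P)
Z(q) = q/(2*√(1 + q)) (Z(q) = (1/(2*(√(1 + q))))*q = (1/(2*√(1 + q)))*q = q/(2*√(1 + q)))
Z(-9)*(60 - 22) - 96 = ((½)*(-9)/√(1 - 9))*(60 - 22) - 96 = ((½)*(-9)/√(-8))*38 - 96 = ((½)*(-9)*(-I*√2/4))*38 - 96 = (9*I*√2/8)*38 - 96 = 171*I*√2/4 - 96 = -96 + 171*I*√2/4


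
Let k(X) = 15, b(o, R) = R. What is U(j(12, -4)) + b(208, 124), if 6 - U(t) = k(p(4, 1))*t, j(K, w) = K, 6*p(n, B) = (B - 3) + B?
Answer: -50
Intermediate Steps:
p(n, B) = -1/2 + B/3 (p(n, B) = ((B - 3) + B)/6 = ((-3 + B) + B)/6 = (-3 + 2*B)/6 = -1/2 + B/3)
U(t) = 6 - 15*t
U(j(12, -4)) + b(208, 124) = (6 - 15*12) + 124 = (6 - 180) + 124 = -174 + 124 = -50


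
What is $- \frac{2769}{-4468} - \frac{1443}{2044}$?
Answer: $- \frac{49218}{570787} \approx -0.086228$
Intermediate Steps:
$- \frac{2769}{-4468} - \frac{1443}{2044} = \left(-2769\right) \left(- \frac{1}{4468}\right) - \frac{1443}{2044} = \frac{2769}{4468} - \frac{1443}{2044} = - \frac{49218}{570787}$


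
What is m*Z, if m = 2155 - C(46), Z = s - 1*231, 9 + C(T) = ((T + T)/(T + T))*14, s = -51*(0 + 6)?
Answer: -1154550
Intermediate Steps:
s = -306 ≈ -306.00
C(T) = 5 (C(T) = -9 + ((T + T)/(T + T))*14 = -9 + ((2*T)/((2*T)))*14 = -9 + ((2*T)*(1/(2*T)))*14 = -9 + 1*14 = -9 + 14 = 5)
Z = -537 (Z = -306 - 1*231 = -306 - 231 = -537)
m = 2150 (m = 2155 - 1*5 = 2155 - 5 = 2150)
m*Z = 2150*(-537) = -1154550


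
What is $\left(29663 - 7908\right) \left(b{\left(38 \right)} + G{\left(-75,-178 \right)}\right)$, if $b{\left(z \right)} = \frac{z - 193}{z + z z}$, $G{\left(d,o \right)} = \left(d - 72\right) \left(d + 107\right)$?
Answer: $- \frac{7982348035}{78} \approx -1.0234 \cdot 10^{8}$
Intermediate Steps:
$G{\left(d,o \right)} = \left(-72 + d\right) \left(107 + d\right)$
$b{\left(z \right)} = \frac{-193 + z}{z + z^{2}}$
$\left(29663 - 7908\right) \left(b{\left(38 \right)} + G{\left(-75,-178 \right)}\right) = \left(29663 - 7908\right) \left(\frac{-193 + 38}{38 \left(1 + 38\right)} + \left(-7704 + \left(-75\right)^{2} + 35 \left(-75\right)\right)\right) = 21755 \left(\frac{1}{38} \cdot \frac{1}{39} \left(-155\right) - 4704\right) = 21755 \left(- \frac{155}{1482} - 4704\right) = 21755 \left(- \frac{6971483}{1482}\right) = - \frac{7982348035}{78}$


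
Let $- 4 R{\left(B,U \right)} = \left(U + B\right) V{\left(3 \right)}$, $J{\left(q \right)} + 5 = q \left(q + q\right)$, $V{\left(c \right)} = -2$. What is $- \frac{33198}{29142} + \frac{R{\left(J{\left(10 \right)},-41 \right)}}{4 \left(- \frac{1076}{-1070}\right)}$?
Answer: $\frac{188177099}{10452264} \approx 18.003$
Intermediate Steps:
$J{\left(q \right)} = -5 + 2 q^{2}$ ($J{\left(q \right)} = -5 + q \left(q + q\right) = -5 + q 2 q = -5 + 2 q^{2}$)
$R{\left(B,U \right)} = \frac{B}{2} + \frac{U}{2}$ ($R{\left(B,U \right)} = - \frac{\left(U + B\right) \left(-2\right)}{4} = - \frac{\left(B + U\right) \left(-2\right)}{4} = - \frac{- 2 B - 2 U}{4} = \frac{B}{2} + \frac{U}{2}$)
$- \frac{33198}{29142} + \frac{R{\left(J{\left(10 \right)},-41 \right)}}{4 \left(- \frac{1076}{-1070}\right)} = - \frac{33198}{29142} + \frac{\frac{-5 + 2 \cdot 10^{2}}{2} + \frac{1}{2} \left(-41\right)}{4 \left(- \frac{1076}{-1070}\right)} = \left(-33198\right) \frac{1}{29142} + \frac{\frac{-5 + 2 \cdot 100}{2} - \frac{41}{2}}{4 \left(\left(-1076\right) \left(- \frac{1}{1070}\right)\right)} = - \frac{5533}{4857} + \frac{\frac{-5 + 200}{2} - \frac{41}{2}}{4 \cdot \frac{538}{535}} = - \frac{5533}{4857} + \frac{\frac{1}{2} \cdot 195 - \frac{41}{2}}{\frac{2152}{535}} = - \frac{5533}{4857} + \left(\frac{195}{2} - \frac{41}{2}\right) \frac{535}{2152} = - \frac{5533}{4857} + 77 \cdot \frac{535}{2152} = - \frac{5533}{4857} + \frac{41195}{2152} = \frac{188177099}{10452264}$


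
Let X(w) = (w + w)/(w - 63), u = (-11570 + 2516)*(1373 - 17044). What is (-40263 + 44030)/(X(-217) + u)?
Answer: 75340/2837704711 ≈ 2.6550e-5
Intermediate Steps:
u = 141885234 (u = -9054*(-15671) = 141885234)
X(w) = 2*w/(-63 + w) (X(w) = (2*w)/(-63 + w) = 2*w/(-63 + w))
(-40263 + 44030)/(X(-217) + u) = (-40263 + 44030)/(2*(-217)/(-63 - 217) + 141885234) = 3767/(2*(-217)/(-280) + 141885234) = 3767/(2*(-217)*(-1/280) + 141885234) = 3767/(31/20 + 141885234) = 3767/(2837704711/20) = 3767*(20/2837704711) = 75340/2837704711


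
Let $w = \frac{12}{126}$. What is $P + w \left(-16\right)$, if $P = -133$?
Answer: $- \frac{2825}{21} \approx -134.52$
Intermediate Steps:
$w = \frac{2}{21}$ ($w = 12 \cdot \frac{1}{126} = \frac{2}{21} \approx 0.095238$)
$P + w \left(-16\right) = -133 + \frac{2}{21} \left(-16\right) = -133 - \frac{32}{21} = - \frac{2825}{21}$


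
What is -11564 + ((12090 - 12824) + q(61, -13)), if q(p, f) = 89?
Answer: -12209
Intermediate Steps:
-11564 + ((12090 - 12824) + q(61, -13)) = -11564 + ((12090 - 12824) + 89) = -11564 + (-734 + 89) = -11564 - 645 = -12209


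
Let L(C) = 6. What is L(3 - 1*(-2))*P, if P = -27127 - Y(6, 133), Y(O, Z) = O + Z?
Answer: -163596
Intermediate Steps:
P = -27266 (P = -27127 - (6 + 133) = -27127 - 1*139 = -27127 - 139 = -27266)
L(3 - 1*(-2))*P = 6*(-27266) = -163596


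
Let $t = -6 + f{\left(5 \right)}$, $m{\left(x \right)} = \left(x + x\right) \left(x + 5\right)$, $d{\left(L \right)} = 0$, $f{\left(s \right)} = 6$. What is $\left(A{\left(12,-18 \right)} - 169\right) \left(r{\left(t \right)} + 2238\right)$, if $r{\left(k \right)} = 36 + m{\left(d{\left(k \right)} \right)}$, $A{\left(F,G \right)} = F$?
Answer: $-357018$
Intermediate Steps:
$m{\left(x \right)} = 2 x \left(5 + x\right)$
$t = 0$ ($t = -6 + 6 = 0$)
$r{\left(k \right)} = 36$ ($r{\left(k \right)} = 36 + 2 \cdot 0 \left(5 + 0\right) = 36 + 2 \cdot 0 \cdot 5 = 36 + 0 = 36$)
$\left(A{\left(12,-18 \right)} - 169\right) \left(r{\left(t \right)} + 2238\right) = \left(12 - 169\right) \left(36 + 2238\right) = \left(-157\right) 2274 = -357018$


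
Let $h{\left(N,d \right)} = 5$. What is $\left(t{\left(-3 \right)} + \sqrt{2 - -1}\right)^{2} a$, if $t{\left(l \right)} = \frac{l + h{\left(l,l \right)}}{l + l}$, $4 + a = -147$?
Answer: $- \frac{4228}{9} + \frac{302 \sqrt{3}}{3} \approx -295.42$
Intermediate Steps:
$a = -151$ ($a = -4 - 147 = -151$)
$t{\left(l \right)} = \frac{5 + l}{2 l}$ ($t{\left(l \right)} = \frac{l + 5}{l + l} = \frac{5 + l}{2 l}$)
$\left(t{\left(-3 \right)} + \sqrt{2 - -1}\right)^{2} a = \left(\frac{5 - 3}{2 \left(-3\right)} + \sqrt{2 - -1}\right)^{2} \left(-151\right) = \left(\frac{1}{2} \left(- \frac{1}{3}\right) 2 + \sqrt{2 + \left(-4 + 5\right)}\right)^{2} \left(-151\right) = \left(- \frac{1}{3} + \sqrt{2 + 1}\right)^{2} \left(-151\right) = \left(- \frac{1}{3} + \sqrt{3}\right)^{2} \left(-151\right) = - 151 \left(- \frac{1}{3} + \sqrt{3}\right)^{2}$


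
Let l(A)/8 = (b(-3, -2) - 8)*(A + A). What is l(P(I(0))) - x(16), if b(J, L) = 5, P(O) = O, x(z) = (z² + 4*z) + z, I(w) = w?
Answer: -336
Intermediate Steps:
x(z) = z² + 5*z
l(A) = -48*A (l(A) = 8*((5 - 8)*(A + A)) = 8*(-6*A) = -48*A)
l(P(I(0))) - x(16) = -48*0 - 16*(5 + 16) = 0 - 16*21 = 0 - 1*336 = 0 - 336 = -336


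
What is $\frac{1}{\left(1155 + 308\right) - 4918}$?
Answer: $- \frac{1}{3455} \approx -0.00028944$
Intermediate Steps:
$\frac{1}{\left(1155 + 308\right) - 4918} = \frac{1}{1463 - 4918} = \frac{1}{-3455} = - \frac{1}{3455}$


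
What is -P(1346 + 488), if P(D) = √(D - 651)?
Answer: -13*√7 ≈ -34.395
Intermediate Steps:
P(D) = √(-651 + D)
-P(1346 + 488) = -√(-651 + (1346 + 488)) = -√(-651 + 1834) = -√1183 = -13*√7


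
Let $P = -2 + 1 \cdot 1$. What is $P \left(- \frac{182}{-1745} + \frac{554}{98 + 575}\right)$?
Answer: $- \frac{1089216}{1174385} \approx -0.92748$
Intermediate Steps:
$P = -1$ ($P = -2 + 1 = -1$)
$P \left(- \frac{182}{-1745} + \frac{554}{98 + 575}\right) = - (- \frac{182}{-1745} + \frac{554}{98 + 575}) = - (\left(-182\right) \left(- \frac{1}{1745}\right) + \frac{554}{673}) = - (\frac{182}{1745} + 554 \cdot \frac{1}{673}) = - (\frac{182}{1745} + \frac{554}{673}) = \left(-1\right) \frac{1089216}{1174385} = - \frac{1089216}{1174385}$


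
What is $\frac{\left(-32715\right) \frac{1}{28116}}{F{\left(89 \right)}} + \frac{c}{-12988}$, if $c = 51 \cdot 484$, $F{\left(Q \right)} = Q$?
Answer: $- \frac{101621353}{53104876} \approx -1.9136$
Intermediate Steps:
$c = 24684$
$\frac{\left(-32715\right) \frac{1}{28116}}{F{\left(89 \right)}} + \frac{c}{-12988} = \frac{\left(-32715\right) \frac{1}{28116}}{89} + \frac{24684}{-12988} = \left(-32715\right) \frac{1}{28116} \cdot \frac{1}{89} + 24684 \left(- \frac{1}{12988}\right) = \left(- \frac{3635}{3124}\right) \frac{1}{89} - \frac{363}{191} = - \frac{3635}{278036} - \frac{363}{191} = - \frac{101621353}{53104876}$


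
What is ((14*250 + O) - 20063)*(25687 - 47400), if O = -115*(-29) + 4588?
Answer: 187600320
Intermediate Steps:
O = 7923 (O = 3335 + 4588 = 7923)
((14*250 + O) - 20063)*(25687 - 47400) = ((14*250 + 7923) - 20063)*(25687 - 47400) = ((3500 + 7923) - 20063)*(-21713) = (11423 - 20063)*(-21713) = -8640*(-21713) = 187600320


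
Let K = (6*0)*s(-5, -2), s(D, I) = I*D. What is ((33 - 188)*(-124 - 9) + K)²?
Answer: 424978225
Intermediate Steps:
s(D, I) = D*I
K = 0 (K = (6*0)*(-5*(-2)) = 0*10 = 0)
((33 - 188)*(-124 - 9) + K)² = ((33 - 188)*(-124 - 9) + 0)² = (-155*(-133) + 0)² = (20615 + 0)² = 20615² = 424978225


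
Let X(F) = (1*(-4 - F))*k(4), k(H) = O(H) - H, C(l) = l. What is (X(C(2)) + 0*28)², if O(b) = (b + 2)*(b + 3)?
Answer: 51984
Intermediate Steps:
O(b) = (2 + b)*(3 + b)
k(H) = 6 + H² + 4*H (k(H) = (6 + H² + 5*H) - H = 6 + H² + 4*H)
X(F) = -152 - 38*F (X(F) = (1*(-4 - F))*(6 + 4² + 4*4) = (-4 - F)*(6 + 16 + 16) = (-4 - F)*38 = -152 - 38*F)
(X(C(2)) + 0*28)² = ((-152 - 38*2) + 0*28)² = ((-152 - 76) + 0)² = (-228 + 0)² = (-228)² = 51984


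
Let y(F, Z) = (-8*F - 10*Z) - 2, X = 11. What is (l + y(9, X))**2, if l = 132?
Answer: 2704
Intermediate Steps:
y(F, Z) = -2 - 10*Z - 8*F (y(F, Z) = (-10*Z - 8*F) - 2 = -2 - 10*Z - 8*F)
(l + y(9, X))**2 = (132 + (-2 - 10*11 - 8*9))**2 = (132 + (-2 - 110 - 72))**2 = (132 - 184)**2 = (-52)**2 = 2704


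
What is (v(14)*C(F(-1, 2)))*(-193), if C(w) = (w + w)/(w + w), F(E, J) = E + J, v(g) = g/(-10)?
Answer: 1351/5 ≈ 270.20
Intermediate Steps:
v(g) = -g/10 (v(g) = g*(-⅒) = -g/10)
C(w) = 1 (C(w) = (2*w)/((2*w)) = (2*w)*(1/(2*w)) = 1)
(v(14)*C(F(-1, 2)))*(-193) = (-⅒*14*1)*(-193) = -7/5*1*(-193) = -7/5*(-193) = 1351/5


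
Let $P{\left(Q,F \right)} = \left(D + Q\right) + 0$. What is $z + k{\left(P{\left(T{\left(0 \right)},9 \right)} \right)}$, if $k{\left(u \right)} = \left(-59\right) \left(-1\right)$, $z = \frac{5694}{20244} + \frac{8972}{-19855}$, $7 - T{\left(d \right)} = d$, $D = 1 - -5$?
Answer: $\frac{3941026297}{66990770} \approx 58.829$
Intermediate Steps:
$D = 6$ ($D = 1 + 5 = 6$)
$T{\left(d \right)} = 7 - d$
$P{\left(Q,F \right)} = 6 + Q$ ($P{\left(Q,F \right)} = \left(6 + Q\right) + 0 = 6 + Q$)
$z = - \frac{11429133}{66990770}$ ($z = 5694 \cdot \frac{1}{20244} + 8972 \left(- \frac{1}{19855}\right) = \frac{949}{3374} - \frac{8972}{19855} = - \frac{11429133}{66990770} \approx -0.17061$)
$k{\left(u \right)} = 59$
$z + k{\left(P{\left(T{\left(0 \right)},9 \right)} \right)} = - \frac{11429133}{66990770} + 59 = \frac{3941026297}{66990770}$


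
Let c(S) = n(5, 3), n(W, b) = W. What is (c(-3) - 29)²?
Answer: 576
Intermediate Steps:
c(S) = 5
(c(-3) - 29)² = (5 - 29)² = (-24)² = 576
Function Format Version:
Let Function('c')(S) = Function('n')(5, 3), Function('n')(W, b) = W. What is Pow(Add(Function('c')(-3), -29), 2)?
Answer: 576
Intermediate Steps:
Function('c')(S) = 5
Pow(Add(Function('c')(-3), -29), 2) = Pow(Add(5, -29), 2) = Pow(-24, 2) = 576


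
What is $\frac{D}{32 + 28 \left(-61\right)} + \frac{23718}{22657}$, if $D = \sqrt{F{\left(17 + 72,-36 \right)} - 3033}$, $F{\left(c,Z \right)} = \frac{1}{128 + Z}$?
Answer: $\frac{23718}{22657} - \frac{i \sqrt{6417805}}{77096} \approx 1.0468 - 0.03286 i$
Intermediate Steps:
$D = \frac{i \sqrt{6417805}}{46}$ ($D = \sqrt{\frac{1}{128 - 36} - 3033} = \sqrt{\frac{1}{92} - 3033} = \sqrt{- \frac{279035}{92}} = \frac{i \sqrt{6417805}}{46} \approx 55.073 i$)
$\frac{D}{32 + 28 \left(-61\right)} + \frac{23718}{22657} = \frac{\frac{1}{46} i \sqrt{6417805}}{32 + 28 \left(-61\right)} + \frac{23718}{22657} = \frac{\frac{1}{46} i \sqrt{6417805}}{32 - 1708} + 23718 \cdot \frac{1}{22657} = \frac{\frac{1}{46} i \sqrt{6417805}}{-1676} + \frac{23718}{22657} = \frac{i \sqrt{6417805}}{46} \left(- \frac{1}{1676}\right) + \frac{23718}{22657} = - \frac{i \sqrt{6417805}}{77096} + \frac{23718}{22657} = \frac{23718}{22657} - \frac{i \sqrt{6417805}}{77096}$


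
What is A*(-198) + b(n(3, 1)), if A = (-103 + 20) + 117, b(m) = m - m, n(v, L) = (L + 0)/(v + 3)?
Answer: -6732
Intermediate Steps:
n(v, L) = L/(3 + v)
b(m) = 0
A = 34 (A = -83 + 117 = 34)
A*(-198) + b(n(3, 1)) = 34*(-198) + 0 = -6732 + 0 = -6732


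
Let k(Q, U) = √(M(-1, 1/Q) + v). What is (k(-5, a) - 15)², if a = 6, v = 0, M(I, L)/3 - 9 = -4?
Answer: (15 - √15)² ≈ 123.81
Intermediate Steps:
M(I, L) = 15 (M(I, L) = 27 + 3*(-4) = 27 - 12 = 15)
k(Q, U) = √15 (k(Q, U) = √(15 + 0) = √15)
(k(-5, a) - 15)² = (√15 - 15)² = (-15 + √15)²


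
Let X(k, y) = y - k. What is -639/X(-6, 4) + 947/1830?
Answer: -11599/183 ≈ -63.383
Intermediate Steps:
-639/X(-6, 4) + 947/1830 = -639/(4 - 1*(-6)) + 947/1830 = -639/(4 + 6) + 947*(1/1830) = -639/10 + 947/1830 = -11599/183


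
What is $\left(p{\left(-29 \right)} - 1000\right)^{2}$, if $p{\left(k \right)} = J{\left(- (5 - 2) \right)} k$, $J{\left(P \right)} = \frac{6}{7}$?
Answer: $\frac{51466276}{49} \approx 1.0503 \cdot 10^{6}$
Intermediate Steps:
$J{\left(P \right)} = \frac{6}{7}$ ($J{\left(P \right)} = 6 \cdot \frac{1}{7} = \frac{6}{7}$)
$p{\left(k \right)} = \frac{6 k}{7}$
$\left(p{\left(-29 \right)} - 1000\right)^{2} = \left(\frac{6}{7} \left(-29\right) - 1000\right)^{2} = \left(- \frac{174}{7} - 1000\right)^{2} = \left(- \frac{7174}{7}\right)^{2} = \frac{51466276}{49}$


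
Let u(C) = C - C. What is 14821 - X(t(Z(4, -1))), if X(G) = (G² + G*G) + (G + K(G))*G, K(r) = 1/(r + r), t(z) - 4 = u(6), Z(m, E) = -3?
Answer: 29545/2 ≈ 14773.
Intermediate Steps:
u(C) = 0
t(z) = 4 (t(z) = 4 + 0 = 4)
K(r) = 1/(2*r)
X(G) = 2*G² + G*(G + 1/(2*G)) (X(G) = (G² + G*G) + (G + 1/(2*G))*G = (G² + G²) + G*(G + 1/(2*G)) = 2*G² + G*(G + 1/(2*G)))
14821 - X(t(Z(4, -1))) = 14821 - (½ + 3*4²) = 14821 - (½ + 3*16) = 14821 - (½ + 48) = 14821 - 1*97/2 = 14821 - 97/2 = 29545/2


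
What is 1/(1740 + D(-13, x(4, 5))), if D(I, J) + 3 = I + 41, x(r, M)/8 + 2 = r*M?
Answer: 1/1765 ≈ 0.00056657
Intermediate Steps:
x(r, M) = -16 + 8*M*r (x(r, M) = -16 + 8*(r*M) = -16 + 8*(M*r) = -16 + 8*M*r)
D(I, J) = 38 + I (D(I, J) = -3 + (I + 41) = -3 + (41 + I) = 38 + I)
1/(1740 + D(-13, x(4, 5))) = 1/(1740 + (38 - 13)) = 1/(1740 + 25) = 1/1765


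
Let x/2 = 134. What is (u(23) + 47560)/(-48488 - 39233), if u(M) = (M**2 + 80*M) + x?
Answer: -50197/87721 ≈ -0.57224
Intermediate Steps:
x = 268 (x = 2*134 = 268)
u(M) = 268 + M**2 + 80*M (u(M) = (M**2 + 80*M) + 268 = 268 + M**2 + 80*M)
(u(23) + 47560)/(-48488 - 39233) = ((268 + 23**2 + 80*23) + 47560)/(-48488 - 39233) = ((268 + 529 + 1840) + 47560)/(-87721) = (2637 + 47560)*(-1/87721) = 50197*(-1/87721) = -50197/87721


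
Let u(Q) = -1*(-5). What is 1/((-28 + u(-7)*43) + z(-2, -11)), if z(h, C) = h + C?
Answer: 1/174 ≈ 0.0057471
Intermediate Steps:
u(Q) = 5
z(h, C) = C + h
1/((-28 + u(-7)*43) + z(-2, -11)) = 1/((-28 + 5*43) + (-11 - 2)) = 1/((-28 + 215) - 13) = 1/(187 - 13) = 1/174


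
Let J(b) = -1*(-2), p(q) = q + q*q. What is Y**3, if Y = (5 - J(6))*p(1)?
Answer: 216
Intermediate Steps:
p(q) = q + q**2
J(b) = 2
Y = 6 (Y = (5 - 1*2)*(1*(1 + 1)) = (5 - 2)*(1*2) = 3*2 = 6)
Y**3 = 6**3 = 216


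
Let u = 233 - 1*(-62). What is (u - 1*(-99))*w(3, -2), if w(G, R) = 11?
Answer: 4334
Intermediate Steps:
u = 295 (u = 233 + 62 = 295)
(u - 1*(-99))*w(3, -2) = (295 - 1*(-99))*11 = (295 + 99)*11 = 394*11 = 4334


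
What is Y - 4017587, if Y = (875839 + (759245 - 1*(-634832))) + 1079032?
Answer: -668639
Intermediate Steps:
Y = 3348948 (Y = (875839 + (759245 + 634832)) + 1079032 = (875839 + 1394077) + 1079032 = 2269916 + 1079032 = 3348948)
Y - 4017587 = 3348948 - 4017587 = -668639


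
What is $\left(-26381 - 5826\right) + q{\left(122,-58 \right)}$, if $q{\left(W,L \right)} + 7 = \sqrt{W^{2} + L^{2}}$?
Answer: $-32214 + 2 \sqrt{4562} \approx -32079.0$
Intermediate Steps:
$q{\left(W,L \right)} = -7 + \sqrt{L^{2} + W^{2}}$ ($q{\left(W,L \right)} = -7 + \sqrt{W^{2} + L^{2}} = -7 + \sqrt{L^{2} + W^{2}}$)
$\left(-26381 - 5826\right) + q{\left(122,-58 \right)} = \left(-26381 - 5826\right) - \left(7 - \sqrt{\left(-58\right)^{2} + 122^{2}}\right) = -32207 - \left(7 - \sqrt{3364 + 14884}\right) = -32207 - \left(7 - \sqrt{18248}\right) = -32207 - \left(7 - 2 \sqrt{4562}\right) = -32214 + 2 \sqrt{4562}$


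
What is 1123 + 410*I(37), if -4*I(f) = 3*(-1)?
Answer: 2861/2 ≈ 1430.5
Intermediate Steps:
I(f) = 3/4 (I(f) = -3*(-1)/4 = -1/4*(-3) = 3/4)
1123 + 410*I(37) = 1123 + 410*(3/4) = 1123 + 615/2 = 2861/2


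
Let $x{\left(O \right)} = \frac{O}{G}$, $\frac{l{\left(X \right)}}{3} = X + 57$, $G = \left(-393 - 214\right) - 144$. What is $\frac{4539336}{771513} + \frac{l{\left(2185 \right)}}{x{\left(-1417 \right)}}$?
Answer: $\frac{1301172921350}{364411307} \approx 3570.6$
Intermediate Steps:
$G = -751$ ($G = -607 - 144 = -751$)
$l{\left(X \right)} = 171 + 3 X$ ($l{\left(X \right)} = 3 \left(X + 57\right) = 3 \left(57 + X\right) = 171 + 3 X$)
$x{\left(O \right)} = - \frac{O}{751}$ ($x{\left(O \right)} = \frac{O}{-751} = O \left(- \frac{1}{751}\right) = - \frac{O}{751}$)
$\frac{4539336}{771513} + \frac{l{\left(2185 \right)}}{x{\left(-1417 \right)}} = \frac{4539336}{771513} + \frac{171 + 3 \cdot 2185}{\left(- \frac{1}{751}\right) \left(-1417\right)} = 4539336 \cdot \frac{1}{771513} + \frac{171 + 6555}{\frac{1417}{751}} = \frac{1513112}{257171} + 6726 \cdot \frac{751}{1417} = \frac{1513112}{257171} + \frac{5051226}{1417} = \frac{1301172921350}{364411307}$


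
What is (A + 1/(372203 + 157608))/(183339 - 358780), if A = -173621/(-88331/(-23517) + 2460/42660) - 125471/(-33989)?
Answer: 5808117649778439097197/22384510023956085841598 ≈ 0.25947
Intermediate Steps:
A = -10962621859529645/240821649898 (A = -173621/(-88331*(-1/23517) + 2460*(1/42660)) - 125471*(-1/33989) = -173621/(88331/23517 + 41/711) + 125471/33989 = -173621/7085282/1857843 + 125471/33989 = -173621*1857843/7085282 + 125471/33989 = -322560559503/7085282 + 125471/33989 = -10962621859529645/240821649898 ≈ -45522.)
(A + 1/(372203 + 157608))/(183339 - 358780) = (-10962621859529645/240821649898 + 1/(372203 + 157608))/(183339 - 358780) = (-10962621859529645/240821649898 + 1/529811)/(-175441) = (-10962621859529645/240821649898 + 1/529811)*(-1/175441) = -5808117649778439097197/127589959154109278*(-1/175441) = 5808117649778439097197/22384510023956085841598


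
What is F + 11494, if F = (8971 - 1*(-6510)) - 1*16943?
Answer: 10032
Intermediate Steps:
F = -1462 (F = (8971 + 6510) - 16943 = 15481 - 16943 = -1462)
F + 11494 = -1462 + 11494 = 10032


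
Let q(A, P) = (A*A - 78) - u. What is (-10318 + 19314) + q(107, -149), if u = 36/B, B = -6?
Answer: 20373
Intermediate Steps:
u = -6 (u = 36/(-6) = 36*(-⅙) = -6)
q(A, P) = -72 + A² (q(A, P) = (A*A - 78) - 1*(-6) = (A² - 78) + 6 = (-78 + A²) + 6 = -72 + A²)
(-10318 + 19314) + q(107, -149) = (-10318 + 19314) + (-72 + 107²) = 8996 + (-72 + 11449) = 8996 + 11377 = 20373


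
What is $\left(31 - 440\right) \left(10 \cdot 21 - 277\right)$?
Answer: $27403$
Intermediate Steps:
$\left(31 - 440\right) \left(10 \cdot 21 - 277\right) = - 409 \left(210 - 277\right) = \left(-409\right) \left(-67\right) = 27403$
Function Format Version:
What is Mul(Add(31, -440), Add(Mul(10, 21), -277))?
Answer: 27403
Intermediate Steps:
Mul(Add(31, -440), Add(Mul(10, 21), -277)) = Mul(-409, Add(210, -277)) = Mul(-409, -67) = 27403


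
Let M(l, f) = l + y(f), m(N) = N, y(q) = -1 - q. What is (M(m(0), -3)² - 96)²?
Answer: 8464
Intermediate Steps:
M(l, f) = -1 + l - f (M(l, f) = l + (-1 - f) = -1 + l - f)
(M(m(0), -3)² - 96)² = ((-1 + 0 - 1*(-3))² - 96)² = ((-1 + 0 + 3)² - 96)² = (2² - 96)² = (4 - 96)² = (-92)² = 8464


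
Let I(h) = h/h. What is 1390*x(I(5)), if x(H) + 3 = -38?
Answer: -56990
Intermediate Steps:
I(h) = 1
x(H) = -41 (x(H) = -3 - 38 = -41)
1390*x(I(5)) = 1390*(-41) = -56990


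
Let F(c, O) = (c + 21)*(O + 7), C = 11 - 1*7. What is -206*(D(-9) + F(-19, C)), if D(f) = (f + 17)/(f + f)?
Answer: -39964/9 ≈ -4440.4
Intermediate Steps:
C = 4 (C = 11 - 7 = 4)
D(f) = (17 + f)/(2*f) (D(f) = (17 + f)/((2*f)) = (17 + f)*(1/(2*f)) = (17 + f)/(2*f))
F(c, O) = (7 + O)*(21 + c) (F(c, O) = (21 + c)*(7 + O) = (7 + O)*(21 + c))
-206*(D(-9) + F(-19, C)) = -206*((1/2)*(17 - 9)/(-9) + (147 + 7*(-19) + 21*4 + 4*(-19))) = -206*((1/2)*(-1/9)*8 + (147 - 133 + 84 - 76)) = -206*(-4/9 + 22) = -206*194/9 = -39964/9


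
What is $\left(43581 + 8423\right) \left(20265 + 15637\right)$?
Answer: $1867047608$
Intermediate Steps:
$\left(43581 + 8423\right) \left(20265 + 15637\right) = 52004 \cdot 35902 = 1867047608$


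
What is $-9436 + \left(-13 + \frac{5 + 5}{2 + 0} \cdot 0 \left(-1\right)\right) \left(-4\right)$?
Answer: $-9384$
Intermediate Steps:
$-9436 + \left(-13 + \frac{5 + 5}{2 + 0} \cdot 0 \left(-1\right)\right) \left(-4\right) = -9436 + \left(-13 + \frac{10}{2} \cdot 0 \left(-1\right)\right) \left(-4\right) = -9436 + \left(-13 + 10 \cdot \frac{1}{2} \cdot 0 \left(-1\right)\right) \left(-4\right) = -9436 + \left(-13 + 5 \cdot 0 \left(-1\right)\right) \left(-4\right) = -9436 + \left(-13 + 0 \left(-1\right)\right) \left(-4\right) = -9436 + \left(-13 + 0\right) \left(-4\right) = -9436 - -52 = -9436 + 52 = -9384$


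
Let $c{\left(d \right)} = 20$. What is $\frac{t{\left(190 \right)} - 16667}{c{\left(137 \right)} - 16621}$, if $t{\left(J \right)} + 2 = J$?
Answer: $\frac{16479}{16601} \approx 0.99265$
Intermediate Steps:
$t{\left(J \right)} = -2 + J$
$\frac{t{\left(190 \right)} - 16667}{c{\left(137 \right)} - 16621} = \frac{\left(-2 + 190\right) - 16667}{20 - 16621} = \frac{188 - 16667}{20 + \left(-19380 + 2759\right)} = - \frac{16479}{20 - 16621} = - \frac{16479}{-16601} = \left(-16479\right) \left(- \frac{1}{16601}\right) = \frac{16479}{16601}$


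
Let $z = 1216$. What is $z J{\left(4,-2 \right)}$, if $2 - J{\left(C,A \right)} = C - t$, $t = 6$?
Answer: $4864$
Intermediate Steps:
$J{\left(C,A \right)} = 8 - C$ ($J{\left(C,A \right)} = 2 - \left(C - 6\right) = 2 - \left(-6 + C\right) = 8 - C$)
$z J{\left(4,-2 \right)} = 1216 \left(8 - 4\right) = 1216 \cdot 4 = 4864$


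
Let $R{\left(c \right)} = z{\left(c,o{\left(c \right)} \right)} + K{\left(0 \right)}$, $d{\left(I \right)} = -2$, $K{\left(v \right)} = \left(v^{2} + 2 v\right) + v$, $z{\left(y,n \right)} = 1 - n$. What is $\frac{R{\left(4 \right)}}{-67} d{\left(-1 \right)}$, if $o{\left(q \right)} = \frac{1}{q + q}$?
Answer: $\frac{7}{268} \approx 0.026119$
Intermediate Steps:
$o{\left(q \right)} = \frac{1}{2 q}$
$K{\left(v \right)} = v^{2} + 3 v$
$R{\left(c \right)} = 1 - \frac{1}{2 c}$ ($R{\left(c \right)} = \left(1 - \frac{1}{2 c}\right) + 0 \left(3 + 0\right) = \left(1 - \frac{1}{2 c}\right) + 0 \cdot 3 = \left(1 - \frac{1}{2 c}\right) + 0 = 1 - \frac{1}{2 c}$)
$\frac{R{\left(4 \right)}}{-67} d{\left(-1 \right)} = \frac{\frac{1}{4} \left(- \frac{1}{2} + 4\right)}{-67} \left(-2\right) = \frac{1}{4} \cdot \frac{7}{2} \left(- \frac{1}{67}\right) \left(-2\right) = \frac{7}{8} \left(- \frac{1}{67}\right) \left(-2\right) = \left(- \frac{7}{536}\right) \left(-2\right) = \frac{7}{268}$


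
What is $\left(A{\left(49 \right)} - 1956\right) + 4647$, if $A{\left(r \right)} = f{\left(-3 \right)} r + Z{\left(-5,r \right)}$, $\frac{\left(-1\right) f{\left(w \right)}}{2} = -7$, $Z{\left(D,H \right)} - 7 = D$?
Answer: $3379$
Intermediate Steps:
$Z{\left(D,H \right)} = 7 + D$
$f{\left(w \right)} = 14$ ($f{\left(w \right)} = \left(-2\right) \left(-7\right) = 14$)
$A{\left(r \right)} = 2 + 14 r$ ($A{\left(r \right)} = 14 r + \left(7 - 5\right) = 14 r + 2 = 2 + 14 r$)
$\left(A{\left(49 \right)} - 1956\right) + 4647 = \left(\left(2 + 14 \cdot 49\right) - 1956\right) + 4647 = \left(\left(2 + 686\right) - 1956\right) + 4647 = \left(688 - 1956\right) + 4647 = -1268 + 4647 = 3379$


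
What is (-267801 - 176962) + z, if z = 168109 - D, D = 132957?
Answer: -409611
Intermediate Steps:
z = 35152 (z = 168109 - 1*132957 = 168109 - 132957 = 35152)
(-267801 - 176962) + z = (-267801 - 176962) + 35152 = -444763 + 35152 = -409611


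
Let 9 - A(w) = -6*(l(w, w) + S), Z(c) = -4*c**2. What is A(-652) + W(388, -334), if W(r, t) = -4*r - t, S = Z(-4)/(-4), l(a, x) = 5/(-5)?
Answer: -1119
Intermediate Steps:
l(a, x) = -1 (l(a, x) = 5*(-1/5) = -1)
S = 16 (S = -4*(-4)**2/(-4) = -4*16*(-1/4) = -64*(-1/4) = 16)
W(r, t) = -t - 4*r
A(w) = 99 (A(w) = 9 - (-6)*(-1 + 16) = 9 - (-6)*15 = 9 - 1*(-90) = 9 + 90 = 99)
A(-652) + W(388, -334) = 99 + (-1*(-334) - 4*388) = 99 + (334 - 1552) = 99 - 1218 = -1119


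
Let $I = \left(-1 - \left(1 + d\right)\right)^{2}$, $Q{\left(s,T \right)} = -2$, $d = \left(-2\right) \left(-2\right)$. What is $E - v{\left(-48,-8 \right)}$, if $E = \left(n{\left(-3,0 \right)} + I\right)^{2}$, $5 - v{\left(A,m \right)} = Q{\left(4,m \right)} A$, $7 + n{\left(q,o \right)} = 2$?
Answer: $1052$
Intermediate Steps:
$d = 4$
$n{\left(q,o \right)} = -5$ ($n{\left(q,o \right)} = -7 + 2 = -5$)
$v{\left(A,m \right)} = 5 + 2 A$ ($v{\left(A,m \right)} = 5 - - 2 A = 5 + 2 A$)
$I = 36$ ($I = \left(-1 - 5\right)^{2} = \left(-6\right)^{2} = 36$)
$E = 961$ ($E = \left(-5 + 36\right)^{2} = 31^{2} = 961$)
$E - v{\left(-48,-8 \right)} = 961 - \left(5 + 2 \left(-48\right)\right) = 961 - \left(5 - 96\right) = 961 - -91 = 961 + 91 = 1052$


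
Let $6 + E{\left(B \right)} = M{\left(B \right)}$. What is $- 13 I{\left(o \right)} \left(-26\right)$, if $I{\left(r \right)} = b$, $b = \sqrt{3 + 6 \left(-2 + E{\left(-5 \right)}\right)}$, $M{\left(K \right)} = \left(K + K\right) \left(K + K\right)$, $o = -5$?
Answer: $338 \sqrt{555} \approx 7962.8$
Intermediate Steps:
$M{\left(K \right)} = 4 K^{2}$ ($M{\left(K \right)} = 2 K 2 K = 4 K^{2}$)
$E{\left(B \right)} = -6 + 4 B^{2}$
$b = \sqrt{555}$ ($b = \sqrt{3 + 6 \left(-2 - \left(6 - 4 \left(-5\right)^{2}\right)\right)} = \sqrt{3 + 6 \left(-2 + \left(-6 + 4 \cdot 25\right)\right)} = \sqrt{3 + 6 \left(-2 + \left(-6 + 100\right)\right)} = \sqrt{3 + 6 \left(-2 + 94\right)} = \sqrt{3 + 6 \cdot 92} = \sqrt{3 + 552} = \sqrt{555} \approx 23.558$)
$I{\left(r \right)} = \sqrt{555}$
$- 13 I{\left(o \right)} \left(-26\right) = - 13 \sqrt{555} \left(-26\right) = 338 \sqrt{555}$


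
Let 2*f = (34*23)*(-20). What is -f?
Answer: 7820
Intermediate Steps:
f = -7820 (f = ((34*23)*(-20))/2 = (782*(-20))/2 = (½)*(-15640) = -7820)
-f = -1*(-7820) = 7820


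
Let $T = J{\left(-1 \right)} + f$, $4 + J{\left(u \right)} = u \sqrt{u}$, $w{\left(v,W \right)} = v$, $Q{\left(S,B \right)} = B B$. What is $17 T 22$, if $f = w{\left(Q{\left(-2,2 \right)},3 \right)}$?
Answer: $- 374 i \approx - 374.0 i$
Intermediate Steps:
$Q{\left(S,B \right)} = B^{2}$
$f = 4$ ($f = 2^{2} = 4$)
$J{\left(u \right)} = -4 + u^{\frac{3}{2}}$ ($J{\left(u \right)} = -4 + u \sqrt{u} = -4 + u^{\frac{3}{2}}$)
$T = - i$ ($T = \left(-4 + \left(-1\right)^{\frac{3}{2}}\right) + 4 = \left(-4 - i\right) + 4 = - i \approx - 1.0 i$)
$17 T 22 = 17 \left(- i\right) 22 = - 17 i 22 = - 374 i$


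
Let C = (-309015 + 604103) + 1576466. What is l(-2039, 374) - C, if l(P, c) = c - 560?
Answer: -1871740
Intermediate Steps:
l(P, c) = -560 + c
C = 1871554 (C = 295088 + 1576466 = 1871554)
l(-2039, 374) - C = (-560 + 374) - 1*1871554 = -186 - 1871554 = -1871740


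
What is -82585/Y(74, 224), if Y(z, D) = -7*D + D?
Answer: 82585/1344 ≈ 61.447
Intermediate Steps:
Y(z, D) = -6*D
-82585/Y(74, 224) = -82585/((-6*224)) = -82585/(-1344) = -82585*(-1/1344) = 82585/1344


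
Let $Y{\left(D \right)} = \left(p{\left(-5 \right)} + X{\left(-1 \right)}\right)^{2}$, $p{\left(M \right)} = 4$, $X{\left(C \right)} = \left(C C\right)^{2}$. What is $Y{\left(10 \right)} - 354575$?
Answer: $-354550$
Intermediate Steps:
$X{\left(C \right)} = C^{4}$ ($X{\left(C \right)} = \left(C^{2}\right)^{2} = C^{4}$)
$Y{\left(D \right)} = 25$ ($Y{\left(D \right)} = \left(4 + \left(-1\right)^{4}\right)^{2} = \left(4 + 1\right)^{2} = 5^{2} = 25$)
$Y{\left(10 \right)} - 354575 = 25 - 354575 = -354550$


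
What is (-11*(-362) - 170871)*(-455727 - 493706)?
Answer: 158449923937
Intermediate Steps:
(-11*(-362) - 170871)*(-455727 - 493706) = (3982 - 170871)*(-949433) = -166889*(-949433) = 158449923937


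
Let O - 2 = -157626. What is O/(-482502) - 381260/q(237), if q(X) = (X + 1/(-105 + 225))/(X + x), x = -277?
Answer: 441503151540092/6861419691 ≈ 64346.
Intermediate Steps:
O = -157624 (O = 2 - 157626 = -157624)
q(X) = (1/120 + X)/(-277 + X) (q(X) = (X + 1/(-105 + 225))/(X - 277) = (X + 1/120)/(-277 + X) = (1/120 + X)/(-277 + X))
O/(-482502) - 381260/q(237) = -157624/(-482502) - 381260*(-277 + 237)/(1/120 + 237) = -157624*(-1/482502) - 381260/((28441/120)/(-40)) = 78812/241251 - 381260/((-1/40*28441/120)) = 78812/241251 - 381260/(-28441/4800) = 78812/241251 - 381260*(-4800/28441) = 78812/241251 + 1830048000/28441 = 441503151540092/6861419691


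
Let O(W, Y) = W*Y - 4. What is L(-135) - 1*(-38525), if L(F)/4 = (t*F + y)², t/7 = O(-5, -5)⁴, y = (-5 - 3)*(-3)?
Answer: 135107000636836289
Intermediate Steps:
y = 24 (y = -8*(-3) = 24)
O(W, Y) = -4 + W*Y
t = 1361367 (t = 7*(-4 - 5*(-5))⁴ = 7*(-4 + 25)⁴ = 7*21⁴ = 7*194481 = 1361367)
L(F) = 4*(24 + 1361367*F)² (L(F) = 4*(1361367*F + 24)² = 4*(24 + 1361367*F)²)
L(-135) - 1*(-38525) = 36*(8 + 453789*(-135))² - 1*(-38525) = 36*(8 - 61261515)² + 38525 = 36*(-61261507)² + 38525 = 36*3752972239911049 + 38525 = 135107000636797764 + 38525 = 135107000636836289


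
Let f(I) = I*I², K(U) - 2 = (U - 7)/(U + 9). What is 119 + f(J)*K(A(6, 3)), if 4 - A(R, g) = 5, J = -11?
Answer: -1212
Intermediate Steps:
A(R, g) = -1 (A(R, g) = 4 - 1*5 = 4 - 5 = -1)
K(U) = 2 + (-7 + U)/(9 + U) (K(U) = 2 + (U - 7)/(U + 9) = 2 + (-7 + U)/(9 + U))
f(I) = I³
119 + f(J)*K(A(6, 3)) = 119 + (-11)³*((11 + 3*(-1))/(9 - 1)) = 119 - 1331*(11 - 3)/8 = 119 - 1331*8/8 = 119 - 1331*1 = 119 - 1331 = -1212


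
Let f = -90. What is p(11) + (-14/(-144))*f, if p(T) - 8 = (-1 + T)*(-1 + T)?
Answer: 397/4 ≈ 99.250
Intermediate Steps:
p(T) = 8 + (-1 + T)**2 (p(T) = 8 + (-1 + T)*(-1 + T) = 8 + (-1 + T)**2)
p(11) + (-14/(-144))*f = (8 + (-1 + 11)**2) - 14/(-144)*(-90) = (8 + 10**2) - 14*(-1/144)*(-90) = (8 + 100) + (7/72)*(-90) = 108 - 35/4 = 397/4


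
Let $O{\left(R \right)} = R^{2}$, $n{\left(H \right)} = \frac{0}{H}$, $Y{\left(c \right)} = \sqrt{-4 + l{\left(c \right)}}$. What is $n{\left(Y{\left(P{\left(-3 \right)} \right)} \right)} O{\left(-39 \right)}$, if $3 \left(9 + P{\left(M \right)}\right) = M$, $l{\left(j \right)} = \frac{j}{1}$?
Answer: $0$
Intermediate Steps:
$l{\left(j \right)} = j$ ($l{\left(j \right)} = j 1 = j$)
$P{\left(M \right)} = -9 + \frac{M}{3}$
$Y{\left(c \right)} = \sqrt{-4 + c}$
$n{\left(H \right)} = 0$
$n{\left(Y{\left(P{\left(-3 \right)} \right)} \right)} O{\left(-39 \right)} = 0 \left(-39\right)^{2} = 0 \cdot 1521 = 0$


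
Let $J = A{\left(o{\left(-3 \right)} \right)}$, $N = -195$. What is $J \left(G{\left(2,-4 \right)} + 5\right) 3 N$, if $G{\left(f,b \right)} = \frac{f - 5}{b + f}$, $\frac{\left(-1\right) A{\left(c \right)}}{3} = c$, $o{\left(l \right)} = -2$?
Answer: $-22815$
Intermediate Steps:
$A{\left(c \right)} = - 3 c$
$J = 6$ ($J = \left(-3\right) \left(-2\right) = 6$)
$G{\left(f,b \right)} = \frac{-5 + f}{b + f}$
$J \left(G{\left(2,-4 \right)} + 5\right) 3 N = 6 \left(\frac{-5 + 2}{-4 + 2} + 5\right) 3 \left(-195\right) = 6 \left(\frac{1}{-2} \left(-3\right) + 5\right) 3 \left(-195\right) = 6 \left(\left(- \frac{1}{2}\right) \left(-3\right) + 5\right) 3 \left(-195\right) = 6 \left(\frac{3}{2} + 5\right) 3 \left(-195\right) = 6 \cdot \frac{13}{2} \cdot 3 \left(-195\right) = 6 \cdot \frac{39}{2} \left(-195\right) = 117 \left(-195\right) = -22815$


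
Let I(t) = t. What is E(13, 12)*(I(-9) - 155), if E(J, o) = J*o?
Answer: -25584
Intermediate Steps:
E(13, 12)*(I(-9) - 155) = (13*12)*(-9 - 155) = 156*(-164) = -25584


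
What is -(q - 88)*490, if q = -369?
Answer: 223930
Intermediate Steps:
-(q - 88)*490 = -(-369 - 88)*490 = -(-457)*490 = -1*(-223930) = 223930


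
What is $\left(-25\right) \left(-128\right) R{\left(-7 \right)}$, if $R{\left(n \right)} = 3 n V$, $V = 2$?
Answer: $-134400$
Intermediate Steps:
$R{\left(n \right)} = 6 n$ ($R{\left(n \right)} = 3 n 2 = 6 n$)
$\left(-25\right) \left(-128\right) R{\left(-7 \right)} = \left(-25\right) \left(-128\right) 6 \left(-7\right) = 3200 \left(-42\right) = -134400$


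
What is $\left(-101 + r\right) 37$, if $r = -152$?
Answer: $-9361$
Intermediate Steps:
$\left(-101 + r\right) 37 = \left(-101 - 152\right) 37 = \left(-253\right) 37 = -9361$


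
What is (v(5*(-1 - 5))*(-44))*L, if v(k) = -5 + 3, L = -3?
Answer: -264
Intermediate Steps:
v(k) = -2
(v(5*(-1 - 5))*(-44))*L = -2*(-44)*(-3) = 88*(-3) = -264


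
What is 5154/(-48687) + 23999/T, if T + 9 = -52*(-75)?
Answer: 382795033/63147039 ≈ 6.0620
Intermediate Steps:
T = 3891 (T = -9 - 52*(-75) = -9 + 3900 = 3891)
5154/(-48687) + 23999/T = 5154/(-48687) + 23999/3891 = 5154*(-1/48687) + 23999*(1/3891) = -1718/16229 + 23999/3891 = 382795033/63147039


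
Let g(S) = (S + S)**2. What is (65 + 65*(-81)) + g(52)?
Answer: 5616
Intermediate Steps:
g(S) = 4*S**2 (g(S) = (2*S)**2 = 4*S**2)
(65 + 65*(-81)) + g(52) = (65 + 65*(-81)) + 4*52**2 = (65 - 5265) + 4*2704 = -5200 + 10816 = 5616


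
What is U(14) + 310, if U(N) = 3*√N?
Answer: 310 + 3*√14 ≈ 321.23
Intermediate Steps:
U(14) + 310 = 3*√14 + 310 = 310 + 3*√14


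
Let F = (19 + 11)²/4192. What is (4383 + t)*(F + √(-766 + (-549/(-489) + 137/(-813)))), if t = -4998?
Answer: -138375/1048 - 205*I*√13435187824014/44173 ≈ -132.04 - 17011.0*I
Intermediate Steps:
F = 225/1048 (F = 30²*(1/4192) = 900*(1/4192) = 225/1048 ≈ 0.21469)
(4383 + t)*(F + √(-766 + (-549/(-489) + 137/(-813)))) = (4383 - 4998)*(225/1048 + √(-766 + (-549/(-489) + 137/(-813)))) = -615*(225/1048 + √(-766 + (-549*(-1/489) + 137*(-1/813)))) = -615*(225/1048 + √(-766 + (183/163 - 137/813))) = -615*(225/1048 + √(-766 + 126448/132519)) = -615*(225/1048 + √(-101383106/132519)) = -615*(225/1048 + I*√13435187824014/132519) = -138375/1048 - 205*I*√13435187824014/44173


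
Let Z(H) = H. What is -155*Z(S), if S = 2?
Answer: -310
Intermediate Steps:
-155*Z(S) = -155*2 = -310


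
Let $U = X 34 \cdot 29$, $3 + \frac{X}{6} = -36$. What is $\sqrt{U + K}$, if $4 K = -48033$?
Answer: $\frac{3 i \sqrt{107881}}{2} \approx 492.68 i$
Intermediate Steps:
$X = -234$ ($X = -18 + 6 \left(-36\right) = -18 - 216 = -234$)
$K = - \frac{48033}{4}$ ($K = \frac{1}{4} \left(-48033\right) = - \frac{48033}{4} \approx -12008.0$)
$U = -230724$ ($U = \left(-234\right) 34 \cdot 29 = \left(-7956\right) 29 = -230724$)
$\sqrt{U + K} = \sqrt{-230724 - \frac{48033}{4}} = \sqrt{- \frac{970929}{4}} = \frac{3 i \sqrt{107881}}{2}$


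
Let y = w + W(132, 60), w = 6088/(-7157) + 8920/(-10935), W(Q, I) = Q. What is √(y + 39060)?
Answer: 14*√67197785565234/579717 ≈ 197.97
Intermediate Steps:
w = -26082544/15652359 (w = 6088*(-1/7157) + 8920*(-1/10935) = -6088/7157 - 1784/2187 = -26082544/15652359 ≈ -1.6664)
y = 2040028844/15652359 (y = -26082544/15652359 + 132 = 2040028844/15652359 ≈ 130.33)
√(y + 39060) = √(2040028844/15652359 + 39060) = √(613421171384/15652359) = 14*√67197785565234/579717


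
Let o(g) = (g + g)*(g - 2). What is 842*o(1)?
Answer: -1684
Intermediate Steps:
o(g) = 2*g*(-2 + g) (o(g) = (2*g)*(-2 + g) = 2*g*(-2 + g))
842*o(1) = 842*(2*1*(-2 + 1)) = 842*(2*1*(-1)) = 842*(-2) = -1684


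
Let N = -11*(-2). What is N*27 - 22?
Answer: 572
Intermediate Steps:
N = 22
N*27 - 22 = 22*27 - 22 = 594 - 22 = 572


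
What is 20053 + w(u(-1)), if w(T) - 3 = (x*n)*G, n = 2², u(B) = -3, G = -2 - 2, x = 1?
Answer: 20040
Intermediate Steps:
G = -4
n = 4
w(T) = -13 (w(T) = 3 + (1*4)*(-4) = 3 + 4*(-4) = 3 - 16 = -13)
20053 + w(u(-1)) = 20053 - 13 = 20040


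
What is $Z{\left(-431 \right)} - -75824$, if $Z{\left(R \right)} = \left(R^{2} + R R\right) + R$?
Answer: $446915$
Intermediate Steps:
$Z{\left(R \right)} = R + 2 R^{2}$ ($Z{\left(R \right)} = \left(R^{2} + R^{2}\right) + R = 2 R^{2} + R = R + 2 R^{2}$)
$Z{\left(-431 \right)} - -75824 = - 431 \left(1 + 2 \left(-431\right)\right) - -75824 = - 431 \left(1 - 862\right) + \left(-149028 + 224852\right) = \left(-431\right) \left(-861\right) + 75824 = 371091 + 75824 = 446915$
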